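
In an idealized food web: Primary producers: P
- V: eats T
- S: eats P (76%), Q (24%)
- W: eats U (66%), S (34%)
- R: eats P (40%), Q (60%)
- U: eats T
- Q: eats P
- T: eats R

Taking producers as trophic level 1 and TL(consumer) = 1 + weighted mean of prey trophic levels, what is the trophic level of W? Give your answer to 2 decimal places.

Q: 1 + 1 = 2
R: 1 + (0.4×1 + 0.6×2) = 2.6
S: 1 + (0.76×1 + 0.24×2) = 2.24
T: 1 + 2.6 = 3.6
U: 1 + 3.6 = 4.6
V: 1 + 3.6 = 4.6
W: 1 + (0.66×4.6 + 0.34×2.24) = 4.7976

4.80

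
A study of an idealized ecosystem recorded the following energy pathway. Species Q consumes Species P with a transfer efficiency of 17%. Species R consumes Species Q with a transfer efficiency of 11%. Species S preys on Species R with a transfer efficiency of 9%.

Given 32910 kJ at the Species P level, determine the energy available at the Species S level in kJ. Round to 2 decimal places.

55.39 kJ

Species Q: 32910 × 0.17 = 5594.7 kJ
Species R: 5594.7 × 0.11 = 615.417 kJ
Species S: 615.417 × 0.09 = 55.38753 kJ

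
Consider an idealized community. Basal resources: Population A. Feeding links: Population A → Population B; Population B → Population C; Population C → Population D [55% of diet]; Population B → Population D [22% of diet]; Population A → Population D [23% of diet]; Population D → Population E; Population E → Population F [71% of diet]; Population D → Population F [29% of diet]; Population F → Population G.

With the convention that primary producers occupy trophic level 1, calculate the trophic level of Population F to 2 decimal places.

Population B: 1 + 1 = 2
Population C: 1 + 2 = 3
Population D: 1 + (0.55×3 + 0.22×2 + 0.23×1) = 3.32
Population E: 1 + 3.32 = 4.32
Population F: 1 + (0.71×4.32 + 0.29×3.32) = 5.03
Population G: 1 + 5.03 = 6.03

5.03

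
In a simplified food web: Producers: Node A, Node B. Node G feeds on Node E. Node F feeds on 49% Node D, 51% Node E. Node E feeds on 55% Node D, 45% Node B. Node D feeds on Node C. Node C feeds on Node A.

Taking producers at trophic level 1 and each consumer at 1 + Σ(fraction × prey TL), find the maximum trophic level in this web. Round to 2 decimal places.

Node C: 1 + 1 = 2
Node D: 1 + 2 = 3
Node E: 1 + (0.55×3 + 0.45×1) = 3.1
Node F: 1 + (0.49×3 + 0.51×3.1) = 4.051
Node G: 1 + 3.1 = 4.1

4.10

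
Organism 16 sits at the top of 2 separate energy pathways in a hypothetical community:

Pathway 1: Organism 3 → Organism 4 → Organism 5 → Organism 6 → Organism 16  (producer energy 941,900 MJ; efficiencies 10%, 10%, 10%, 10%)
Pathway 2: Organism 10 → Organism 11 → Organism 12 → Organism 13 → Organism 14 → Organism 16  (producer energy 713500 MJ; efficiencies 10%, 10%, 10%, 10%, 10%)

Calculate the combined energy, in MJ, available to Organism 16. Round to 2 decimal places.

101.33 MJ

Pathway 1: 941900 × 0.1 × 0.1 × 0.1 × 0.1 = 94.19 MJ
Pathway 2: 713500 × 0.1 × 0.1 × 0.1 × 0.1 × 0.1 = 7.135 MJ
Total at Organism 16: 94.19 + 7.135 = 101.325 MJ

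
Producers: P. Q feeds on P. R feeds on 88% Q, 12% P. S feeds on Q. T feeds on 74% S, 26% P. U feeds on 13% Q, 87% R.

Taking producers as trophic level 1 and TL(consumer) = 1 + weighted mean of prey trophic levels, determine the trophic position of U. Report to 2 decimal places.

Q: 1 + 1 = 2
R: 1 + (0.88×2 + 0.12×1) = 2.88
S: 1 + 2 = 3
T: 1 + (0.74×3 + 0.26×1) = 3.48
U: 1 + (0.13×2 + 0.87×2.88) = 3.7656

3.77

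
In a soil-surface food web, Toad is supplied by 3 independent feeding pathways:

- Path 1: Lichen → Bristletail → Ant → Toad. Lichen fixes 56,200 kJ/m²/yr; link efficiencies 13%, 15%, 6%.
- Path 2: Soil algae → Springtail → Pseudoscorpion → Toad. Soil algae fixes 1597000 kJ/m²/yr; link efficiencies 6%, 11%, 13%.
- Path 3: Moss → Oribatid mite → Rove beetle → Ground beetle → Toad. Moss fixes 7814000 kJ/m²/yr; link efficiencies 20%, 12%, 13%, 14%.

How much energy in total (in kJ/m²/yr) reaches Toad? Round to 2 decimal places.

Path 1: 56200 × 0.13 × 0.15 × 0.06 = 65.754 kJ/m²/yr
Path 2: 1597000 × 0.06 × 0.11 × 0.13 = 1370.226 kJ/m²/yr
Path 3: 7814000 × 0.2 × 0.12 × 0.13 × 0.14 = 3413.1552 kJ/m²/yr
Total at Toad: 65.754 + 1370.226 + 3413.1552 = 4849.1352 kJ/m²/yr

4849.14 kJ/m²/yr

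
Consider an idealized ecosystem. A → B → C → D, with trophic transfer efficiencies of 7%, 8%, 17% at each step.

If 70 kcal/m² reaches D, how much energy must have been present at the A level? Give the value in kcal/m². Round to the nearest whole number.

73529 kcal/m²

Cumulative transfer efficiency: 0.07 × 0.08 × 0.17 = 0.000952
A energy = 70 / 0.000952 = 73529 kcal/m²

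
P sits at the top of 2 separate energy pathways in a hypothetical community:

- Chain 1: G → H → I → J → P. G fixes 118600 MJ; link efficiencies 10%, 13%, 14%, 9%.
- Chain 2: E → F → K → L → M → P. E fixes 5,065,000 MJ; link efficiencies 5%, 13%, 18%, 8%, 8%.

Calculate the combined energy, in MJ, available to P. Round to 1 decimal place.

57.4 MJ

Chain 1: 118600 × 0.1 × 0.13 × 0.14 × 0.09 = 19.42668 MJ
Chain 2: 5065000 × 0.05 × 0.13 × 0.18 × 0.08 × 0.08 = 37.92672 MJ
Total at P: 19.42668 + 37.92672 = 57.3534 MJ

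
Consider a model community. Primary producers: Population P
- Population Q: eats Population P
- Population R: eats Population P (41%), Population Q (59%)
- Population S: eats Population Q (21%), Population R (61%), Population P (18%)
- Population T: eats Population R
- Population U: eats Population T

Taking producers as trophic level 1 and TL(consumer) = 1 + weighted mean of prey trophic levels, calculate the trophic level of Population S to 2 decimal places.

Population Q: 1 + 1 = 2
Population R: 1 + (0.41×1 + 0.59×2) = 2.59
Population S: 1 + (0.21×2 + 0.61×2.59 + 0.18×1) = 3.1799
Population T: 1 + 2.59 = 3.59
Population U: 1 + 3.59 = 4.59

3.18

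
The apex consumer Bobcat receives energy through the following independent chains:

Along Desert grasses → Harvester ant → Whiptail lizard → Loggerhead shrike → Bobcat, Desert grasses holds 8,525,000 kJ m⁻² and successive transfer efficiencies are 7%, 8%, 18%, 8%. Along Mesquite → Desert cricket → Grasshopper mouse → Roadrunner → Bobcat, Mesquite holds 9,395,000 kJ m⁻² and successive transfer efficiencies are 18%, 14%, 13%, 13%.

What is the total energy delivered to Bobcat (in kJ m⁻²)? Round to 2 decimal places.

4688.60 kJ m⁻²

Via Desert grasses: 8525000 × 0.07 × 0.08 × 0.18 × 0.08 = 687.456 kJ m⁻²
Via Mesquite: 9395000 × 0.18 × 0.14 × 0.13 × 0.13 = 4001.1426 kJ m⁻²
Total at Bobcat: 687.456 + 4001.1426 = 4688.5986 kJ m⁻²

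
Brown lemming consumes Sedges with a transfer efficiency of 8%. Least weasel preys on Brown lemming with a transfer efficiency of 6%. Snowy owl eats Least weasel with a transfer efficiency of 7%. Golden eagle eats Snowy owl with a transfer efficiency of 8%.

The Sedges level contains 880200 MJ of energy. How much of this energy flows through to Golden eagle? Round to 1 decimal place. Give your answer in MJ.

Brown lemming: 880200 × 0.08 = 70416 MJ
Least weasel: 70416 × 0.06 = 4224.96 MJ
Snowy owl: 4224.96 × 0.07 = 295.7472 MJ
Golden eagle: 295.7472 × 0.08 = 23.659776 MJ

23.7 MJ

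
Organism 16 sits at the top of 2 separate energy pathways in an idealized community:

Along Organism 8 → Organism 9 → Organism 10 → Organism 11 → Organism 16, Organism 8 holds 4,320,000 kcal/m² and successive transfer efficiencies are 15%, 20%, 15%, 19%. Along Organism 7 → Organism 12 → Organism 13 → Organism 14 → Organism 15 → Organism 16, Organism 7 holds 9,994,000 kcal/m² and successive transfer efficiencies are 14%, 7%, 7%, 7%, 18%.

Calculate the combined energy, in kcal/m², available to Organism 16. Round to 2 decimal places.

Via Organism 8: 4320000 × 0.15 × 0.2 × 0.15 × 0.19 = 3693.6 kcal/m²
Via Organism 7: 9994000 × 0.14 × 0.07 × 0.07 × 0.07 × 0.18 = 86.3841384 kcal/m²
Total at Organism 16: 3693.6 + 86.3841384 = 3779.9841384 kcal/m²

3779.98 kcal/m²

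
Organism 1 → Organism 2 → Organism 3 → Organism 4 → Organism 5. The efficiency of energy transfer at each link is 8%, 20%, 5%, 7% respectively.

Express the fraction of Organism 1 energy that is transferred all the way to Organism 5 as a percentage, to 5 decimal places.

Product of link efficiencies: 0.08 × 0.2 × 0.05 × 0.07 = 0.000056
As a percentage: 0.000056 × 100 = 0.00560%

0.00560%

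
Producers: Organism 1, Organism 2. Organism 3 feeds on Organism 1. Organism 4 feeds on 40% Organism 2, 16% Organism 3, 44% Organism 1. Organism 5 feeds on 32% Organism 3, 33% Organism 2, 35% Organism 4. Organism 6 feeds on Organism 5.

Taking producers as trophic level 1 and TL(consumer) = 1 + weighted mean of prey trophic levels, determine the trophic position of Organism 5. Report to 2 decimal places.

Organism 3: 1 + 1 = 2
Organism 4: 1 + (0.4×1 + 0.16×2 + 0.44×1) = 2.16
Organism 5: 1 + (0.32×2 + 0.33×1 + 0.35×2.16) = 2.726
Organism 6: 1 + 2.726 = 3.726

2.73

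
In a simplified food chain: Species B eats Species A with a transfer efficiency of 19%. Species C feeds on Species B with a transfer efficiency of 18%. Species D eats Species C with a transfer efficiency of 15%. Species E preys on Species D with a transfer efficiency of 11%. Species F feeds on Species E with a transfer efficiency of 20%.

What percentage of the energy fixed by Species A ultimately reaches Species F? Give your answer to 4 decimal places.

Product of link efficiencies: 0.19 × 0.18 × 0.15 × 0.11 × 0.2 = 0.00011286
As a percentage: 0.00011286 × 100 = 0.0113%

0.0113%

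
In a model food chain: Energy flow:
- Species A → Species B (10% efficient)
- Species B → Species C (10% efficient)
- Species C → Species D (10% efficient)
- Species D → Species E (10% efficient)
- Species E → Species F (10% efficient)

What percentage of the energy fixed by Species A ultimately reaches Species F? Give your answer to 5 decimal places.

Product of link efficiencies: 0.1 × 0.1 × 0.1 × 0.1 × 0.1 = 0.00001
As a percentage: 0.00001 × 100 = 0.00100%

0.00100%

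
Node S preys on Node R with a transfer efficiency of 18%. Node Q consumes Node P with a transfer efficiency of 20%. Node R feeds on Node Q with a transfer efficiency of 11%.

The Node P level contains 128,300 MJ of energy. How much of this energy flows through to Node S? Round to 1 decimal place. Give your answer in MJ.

508.1 MJ

Node Q: 128300 × 0.2 = 25660 MJ
Node R: 25660 × 0.11 = 2822.6 MJ
Node S: 2822.6 × 0.18 = 508.068 MJ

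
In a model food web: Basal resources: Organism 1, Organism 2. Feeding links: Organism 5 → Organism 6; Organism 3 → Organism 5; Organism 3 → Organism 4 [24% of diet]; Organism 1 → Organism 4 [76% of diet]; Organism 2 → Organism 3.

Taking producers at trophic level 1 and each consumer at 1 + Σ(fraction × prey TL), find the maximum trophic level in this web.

Organism 3: 1 + 1 = 2
Organism 4: 1 + (0.24×2 + 0.76×1) = 2.24
Organism 5: 1 + 2 = 3
Organism 6: 1 + 3 = 4

4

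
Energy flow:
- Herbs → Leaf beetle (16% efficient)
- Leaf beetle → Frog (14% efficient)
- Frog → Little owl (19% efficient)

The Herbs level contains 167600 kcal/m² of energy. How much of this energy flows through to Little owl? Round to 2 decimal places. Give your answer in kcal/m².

Leaf beetle: 167600 × 0.16 = 26816 kcal/m²
Frog: 26816 × 0.14 = 3754.24 kcal/m²
Little owl: 3754.24 × 0.19 = 713.3056 kcal/m²

713.31 kcal/m²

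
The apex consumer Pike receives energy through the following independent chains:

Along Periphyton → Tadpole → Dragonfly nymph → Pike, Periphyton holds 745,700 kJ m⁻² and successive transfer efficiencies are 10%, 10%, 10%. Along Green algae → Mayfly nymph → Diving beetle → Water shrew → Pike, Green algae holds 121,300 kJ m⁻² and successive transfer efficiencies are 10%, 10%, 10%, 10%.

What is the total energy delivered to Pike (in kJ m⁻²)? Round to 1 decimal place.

757.8 kJ m⁻²

Via Periphyton: 745700 × 0.1 × 0.1 × 0.1 = 745.7 kJ m⁻²
Via Green algae: 121300 × 0.1 × 0.1 × 0.1 × 0.1 = 12.13 kJ m⁻²
Total at Pike: 745.7 + 12.13 = 757.83 kJ m⁻²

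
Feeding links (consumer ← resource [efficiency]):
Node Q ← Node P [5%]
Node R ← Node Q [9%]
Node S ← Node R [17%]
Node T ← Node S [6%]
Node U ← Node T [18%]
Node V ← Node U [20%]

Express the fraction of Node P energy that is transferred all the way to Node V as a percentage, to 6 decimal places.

0.000165%

Product of link efficiencies: 0.05 × 0.09 × 0.17 × 0.06 × 0.18 × 0.2 = 0.0000016524
As a percentage: 0.0000016524 × 100 = 0.000165%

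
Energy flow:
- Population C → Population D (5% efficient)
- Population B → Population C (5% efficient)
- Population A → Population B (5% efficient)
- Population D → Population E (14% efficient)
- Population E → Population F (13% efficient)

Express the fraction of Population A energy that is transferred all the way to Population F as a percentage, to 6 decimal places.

0.000228%

Product of link efficiencies: 0.05 × 0.05 × 0.05 × 0.14 × 0.13 = 0.000002275
As a percentage: 0.000002275 × 100 = 0.000228%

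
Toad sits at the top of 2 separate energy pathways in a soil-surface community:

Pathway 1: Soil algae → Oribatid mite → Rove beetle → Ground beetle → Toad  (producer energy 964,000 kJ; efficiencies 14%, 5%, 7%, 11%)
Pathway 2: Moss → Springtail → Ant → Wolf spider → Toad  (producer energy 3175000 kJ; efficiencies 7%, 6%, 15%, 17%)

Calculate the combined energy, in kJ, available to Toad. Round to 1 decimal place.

Pathway 1: 964000 × 0.14 × 0.05 × 0.07 × 0.11 = 51.9596 kJ
Pathway 2: 3175000 × 0.07 × 0.06 × 0.15 × 0.17 = 340.0425 kJ
Total at Toad: 51.9596 + 340.0425 = 392.0021 kJ

392.0 kJ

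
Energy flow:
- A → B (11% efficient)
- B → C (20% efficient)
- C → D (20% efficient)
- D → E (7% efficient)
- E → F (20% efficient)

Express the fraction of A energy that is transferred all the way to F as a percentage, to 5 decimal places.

0.00616%

Product of link efficiencies: 0.11 × 0.2 × 0.2 × 0.07 × 0.2 = 0.0000616
As a percentage: 0.0000616 × 100 = 0.00616%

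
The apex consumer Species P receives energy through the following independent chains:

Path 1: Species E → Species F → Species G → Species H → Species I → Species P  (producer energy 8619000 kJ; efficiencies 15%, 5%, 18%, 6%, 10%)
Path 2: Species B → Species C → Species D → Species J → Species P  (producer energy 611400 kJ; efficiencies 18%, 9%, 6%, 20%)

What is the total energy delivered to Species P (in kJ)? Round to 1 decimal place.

188.7 kJ

Path 1: 8619000 × 0.15 × 0.05 × 0.18 × 0.06 × 0.1 = 69.8139 kJ
Path 2: 611400 × 0.18 × 0.09 × 0.06 × 0.2 = 118.85616 kJ
Total at Species P: 69.8139 + 118.85616 = 188.67006 kJ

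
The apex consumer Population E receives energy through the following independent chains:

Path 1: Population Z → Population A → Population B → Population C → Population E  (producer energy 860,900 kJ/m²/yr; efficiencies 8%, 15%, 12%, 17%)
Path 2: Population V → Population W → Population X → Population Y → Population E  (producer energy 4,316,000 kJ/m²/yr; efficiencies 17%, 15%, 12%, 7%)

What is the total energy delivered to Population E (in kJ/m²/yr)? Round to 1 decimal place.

1135.2 kJ/m²/yr

Path 1: 860900 × 0.08 × 0.15 × 0.12 × 0.17 = 210.74832 kJ/m²/yr
Path 2: 4316000 × 0.17 × 0.15 × 0.12 × 0.07 = 924.4872 kJ/m²/yr
Total at Population E: 210.74832 + 924.4872 = 1135.23552 kJ/m²/yr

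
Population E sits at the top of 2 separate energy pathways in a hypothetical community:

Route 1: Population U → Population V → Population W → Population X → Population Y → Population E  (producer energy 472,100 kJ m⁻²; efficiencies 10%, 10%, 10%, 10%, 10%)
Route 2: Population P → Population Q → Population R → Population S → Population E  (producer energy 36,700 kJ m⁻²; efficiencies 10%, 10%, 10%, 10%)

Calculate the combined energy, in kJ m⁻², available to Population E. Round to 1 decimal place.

8.4 kJ m⁻²

Route 1: 472100 × 0.1 × 0.1 × 0.1 × 0.1 × 0.1 = 4.721 kJ m⁻²
Route 2: 36700 × 0.1 × 0.1 × 0.1 × 0.1 = 3.67 kJ m⁻²
Total at Population E: 4.721 + 3.67 = 8.391 kJ m⁻²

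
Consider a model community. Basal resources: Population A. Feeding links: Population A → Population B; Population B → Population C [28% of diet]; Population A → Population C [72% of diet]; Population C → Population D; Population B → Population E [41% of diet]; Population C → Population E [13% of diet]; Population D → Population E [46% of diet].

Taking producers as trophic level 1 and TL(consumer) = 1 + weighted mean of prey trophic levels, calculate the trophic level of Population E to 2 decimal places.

Population B: 1 + 1 = 2
Population C: 1 + (0.28×2 + 0.72×1) = 2.28
Population D: 1 + 2.28 = 3.28
Population E: 1 + (0.41×2 + 0.13×2.28 + 0.46×3.28) = 3.6252

3.63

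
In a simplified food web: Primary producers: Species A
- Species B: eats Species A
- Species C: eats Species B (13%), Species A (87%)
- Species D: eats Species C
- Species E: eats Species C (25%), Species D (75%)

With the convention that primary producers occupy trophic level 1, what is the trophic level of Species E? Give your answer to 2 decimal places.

Species B: 1 + 1 = 2
Species C: 1 + (0.13×2 + 0.87×1) = 2.13
Species D: 1 + 2.13 = 3.13
Species E: 1 + (0.25×2.13 + 0.75×3.13) = 3.88

3.88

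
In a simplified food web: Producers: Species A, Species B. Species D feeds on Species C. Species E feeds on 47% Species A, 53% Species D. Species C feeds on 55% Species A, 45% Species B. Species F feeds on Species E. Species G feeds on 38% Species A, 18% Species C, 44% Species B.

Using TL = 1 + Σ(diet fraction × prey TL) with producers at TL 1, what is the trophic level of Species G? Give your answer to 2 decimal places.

Species C: 1 + (0.55×1 + 0.45×1) = 2
Species D: 1 + 2 = 3
Species E: 1 + (0.47×1 + 0.53×3) = 3.06
Species F: 1 + 3.06 = 4.06
Species G: 1 + (0.38×1 + 0.18×2 + 0.44×1) = 2.18

2.18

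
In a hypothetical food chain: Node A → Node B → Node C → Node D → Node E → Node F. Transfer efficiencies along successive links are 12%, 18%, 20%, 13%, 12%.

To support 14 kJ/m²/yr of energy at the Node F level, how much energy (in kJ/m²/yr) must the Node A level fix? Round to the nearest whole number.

Cumulative transfer efficiency: 0.12 × 0.18 × 0.2 × 0.13 × 0.12 = 0.000067392
Node A energy = 14 / 0.000067392 = 207740 kJ/m²/yr

207740 kJ/m²/yr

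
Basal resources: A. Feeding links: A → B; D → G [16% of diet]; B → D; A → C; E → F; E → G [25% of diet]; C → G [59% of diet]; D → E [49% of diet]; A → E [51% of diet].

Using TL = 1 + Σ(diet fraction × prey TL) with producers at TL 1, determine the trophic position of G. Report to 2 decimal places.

3.41

B: 1 + 1 = 2
C: 1 + 1 = 2
D: 1 + 2 = 3
E: 1 + (0.51×1 + 0.49×3) = 2.98
F: 1 + 2.98 = 3.98
G: 1 + (0.59×2 + 0.16×3 + 0.25×2.98) = 3.405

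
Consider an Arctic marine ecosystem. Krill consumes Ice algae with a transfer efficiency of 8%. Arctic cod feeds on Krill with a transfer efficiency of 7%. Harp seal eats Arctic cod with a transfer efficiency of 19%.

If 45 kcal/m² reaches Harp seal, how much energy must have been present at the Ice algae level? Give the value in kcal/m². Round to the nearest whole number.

Cumulative transfer efficiency: 0.08 × 0.07 × 0.19 = 0.001064
Ice algae energy = 45 / 0.001064 = 42293 kcal/m²

42293 kcal/m²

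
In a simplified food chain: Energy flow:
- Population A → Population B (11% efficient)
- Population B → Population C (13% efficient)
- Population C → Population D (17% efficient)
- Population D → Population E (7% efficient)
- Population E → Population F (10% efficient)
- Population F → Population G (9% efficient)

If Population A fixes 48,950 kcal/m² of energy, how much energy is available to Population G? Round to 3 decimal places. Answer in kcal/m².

Population B: 48950 × 0.11 = 5384.5 kcal/m²
Population C: 5384.5 × 0.13 = 699.985 kcal/m²
Population D: 699.985 × 0.17 = 118.99745 kcal/m²
Population E: 118.99745 × 0.07 = 8.3298215 kcal/m²
Population F: 8.3298215 × 0.1 = 0.83298215 kcal/m²
Population G: 0.83298215 × 0.09 = 0.0749683935 kcal/m²

0.075 kcal/m²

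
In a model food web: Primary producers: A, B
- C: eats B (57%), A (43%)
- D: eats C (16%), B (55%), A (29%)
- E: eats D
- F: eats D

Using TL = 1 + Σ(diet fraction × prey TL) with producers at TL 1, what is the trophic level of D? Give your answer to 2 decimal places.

2.16

C: 1 + (0.57×1 + 0.43×1) = 2
D: 1 + (0.16×2 + 0.55×1 + 0.29×1) = 2.16
E: 1 + 2.16 = 3.16
F: 1 + 2.16 = 3.16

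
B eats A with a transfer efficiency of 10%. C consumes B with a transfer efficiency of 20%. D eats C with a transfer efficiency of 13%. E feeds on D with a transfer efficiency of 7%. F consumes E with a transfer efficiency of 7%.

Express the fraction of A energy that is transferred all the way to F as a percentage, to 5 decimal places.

0.00127%

Product of link efficiencies: 0.1 × 0.2 × 0.13 × 0.07 × 0.07 = 0.00001274
As a percentage: 0.00001274 × 100 = 0.00127%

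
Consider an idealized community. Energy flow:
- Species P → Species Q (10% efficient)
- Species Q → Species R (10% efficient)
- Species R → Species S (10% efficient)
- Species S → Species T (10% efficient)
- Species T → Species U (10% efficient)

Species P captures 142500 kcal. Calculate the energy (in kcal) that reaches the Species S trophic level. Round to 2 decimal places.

142.50 kcal

Species Q: 142500 × 0.1 = 14250 kcal
Species R: 14250 × 0.1 = 1425 kcal
Species S: 1425 × 0.1 = 142.5 kcal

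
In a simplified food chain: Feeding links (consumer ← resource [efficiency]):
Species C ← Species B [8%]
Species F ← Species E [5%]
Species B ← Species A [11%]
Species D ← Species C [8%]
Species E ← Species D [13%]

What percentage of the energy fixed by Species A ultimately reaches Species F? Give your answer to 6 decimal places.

Product of link efficiencies: 0.11 × 0.08 × 0.08 × 0.13 × 0.05 = 0.000004576
As a percentage: 0.000004576 × 100 = 0.000458%

0.000458%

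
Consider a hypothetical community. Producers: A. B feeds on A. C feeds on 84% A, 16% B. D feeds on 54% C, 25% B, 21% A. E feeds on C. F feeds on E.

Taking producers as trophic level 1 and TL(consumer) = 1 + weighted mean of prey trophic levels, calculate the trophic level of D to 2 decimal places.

2.88

B: 1 + 1 = 2
C: 1 + (0.84×1 + 0.16×2) = 2.16
D: 1 + (0.54×2.16 + 0.25×2 + 0.21×1) = 2.8764
E: 1 + 2.16 = 3.16
F: 1 + 3.16 = 4.16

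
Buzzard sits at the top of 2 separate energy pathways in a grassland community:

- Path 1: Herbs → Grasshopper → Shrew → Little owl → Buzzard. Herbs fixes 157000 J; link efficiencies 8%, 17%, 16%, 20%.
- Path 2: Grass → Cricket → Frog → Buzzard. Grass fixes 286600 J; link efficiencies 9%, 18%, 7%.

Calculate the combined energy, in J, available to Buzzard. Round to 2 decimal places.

Path 1: 157000 × 0.08 × 0.17 × 0.16 × 0.2 = 68.3264 J
Path 2: 286600 × 0.09 × 0.18 × 0.07 = 325.0044 J
Total at Buzzard: 68.3264 + 325.0044 = 393.3308 J

393.33 J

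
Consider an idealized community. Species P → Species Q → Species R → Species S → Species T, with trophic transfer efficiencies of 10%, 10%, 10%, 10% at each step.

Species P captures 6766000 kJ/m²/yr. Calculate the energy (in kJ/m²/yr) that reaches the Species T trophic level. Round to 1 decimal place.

Species Q: 6766000 × 0.1 = 676600 kJ/m²/yr
Species R: 676600 × 0.1 = 67660 kJ/m²/yr
Species S: 67660 × 0.1 = 6766 kJ/m²/yr
Species T: 6766 × 0.1 = 676.6 kJ/m²/yr

676.6 kJ/m²/yr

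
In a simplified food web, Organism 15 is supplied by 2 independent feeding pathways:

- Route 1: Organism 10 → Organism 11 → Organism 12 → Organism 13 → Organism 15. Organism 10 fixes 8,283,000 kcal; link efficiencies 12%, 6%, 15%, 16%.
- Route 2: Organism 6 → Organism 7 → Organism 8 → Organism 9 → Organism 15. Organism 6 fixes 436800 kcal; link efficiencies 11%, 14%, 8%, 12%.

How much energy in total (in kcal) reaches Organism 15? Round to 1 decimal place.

1495.9 kcal

Route 1: 8283000 × 0.12 × 0.06 × 0.15 × 0.16 = 1431.3024 kcal
Route 2: 436800 × 0.11 × 0.14 × 0.08 × 0.12 = 64.576512 kcal
Total at Organism 15: 1431.3024 + 64.576512 = 1495.878912 kcal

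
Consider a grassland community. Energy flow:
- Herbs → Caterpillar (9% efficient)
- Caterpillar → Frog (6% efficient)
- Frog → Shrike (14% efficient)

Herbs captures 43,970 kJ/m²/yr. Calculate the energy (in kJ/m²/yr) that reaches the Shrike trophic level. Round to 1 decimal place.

33.2 kJ/m²/yr

Caterpillar: 43970 × 0.09 = 3957.3 kJ/m²/yr
Frog: 3957.3 × 0.06 = 237.438 kJ/m²/yr
Shrike: 237.438 × 0.14 = 33.24132 kJ/m²/yr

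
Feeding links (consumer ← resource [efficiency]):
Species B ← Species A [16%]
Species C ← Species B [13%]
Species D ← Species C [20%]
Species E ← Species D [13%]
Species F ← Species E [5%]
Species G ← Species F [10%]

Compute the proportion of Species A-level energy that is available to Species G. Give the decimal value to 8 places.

Product of link efficiencies: 0.16 × 0.13 × 0.2 × 0.13 × 0.05 × 0.1 = 0.000002704

0.00000270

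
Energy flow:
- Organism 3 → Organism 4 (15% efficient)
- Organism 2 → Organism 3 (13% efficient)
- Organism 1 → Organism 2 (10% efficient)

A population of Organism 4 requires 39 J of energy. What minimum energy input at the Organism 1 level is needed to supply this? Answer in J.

Cumulative transfer efficiency: 0.1 × 0.13 × 0.15 = 0.00195
Organism 1 energy = 39 / 0.00195 = 20000 J

20000 J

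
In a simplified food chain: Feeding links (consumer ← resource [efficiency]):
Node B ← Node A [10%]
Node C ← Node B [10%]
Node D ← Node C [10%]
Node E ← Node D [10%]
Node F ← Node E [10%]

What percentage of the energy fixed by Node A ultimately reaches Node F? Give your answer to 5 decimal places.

0.00100%

Product of link efficiencies: 0.1 × 0.1 × 0.1 × 0.1 × 0.1 = 0.00001
As a percentage: 0.00001 × 100 = 0.00100%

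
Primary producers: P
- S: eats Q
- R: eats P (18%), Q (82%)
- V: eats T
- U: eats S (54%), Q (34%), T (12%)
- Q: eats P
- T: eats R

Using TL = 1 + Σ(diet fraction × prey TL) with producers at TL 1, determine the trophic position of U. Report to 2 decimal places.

Q: 1 + 1 = 2
R: 1 + (0.18×1 + 0.82×2) = 2.82
S: 1 + 2 = 3
T: 1 + 2.82 = 3.82
U: 1 + (0.54×3 + 0.34×2 + 0.12×3.82) = 3.7584
V: 1 + 3.82 = 4.82

3.76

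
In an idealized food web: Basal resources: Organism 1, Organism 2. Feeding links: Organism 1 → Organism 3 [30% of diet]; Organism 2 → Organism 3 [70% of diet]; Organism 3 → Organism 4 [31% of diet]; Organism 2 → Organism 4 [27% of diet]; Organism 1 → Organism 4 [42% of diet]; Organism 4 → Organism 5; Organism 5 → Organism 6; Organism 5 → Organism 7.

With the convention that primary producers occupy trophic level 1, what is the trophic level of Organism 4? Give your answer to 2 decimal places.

2.31

Organism 3: 1 + (0.3×1 + 0.7×1) = 2
Organism 4: 1 + (0.31×2 + 0.27×1 + 0.42×1) = 2.31
Organism 5: 1 + 2.31 = 3.31
Organism 6: 1 + 3.31 = 4.31
Organism 7: 1 + 3.31 = 4.31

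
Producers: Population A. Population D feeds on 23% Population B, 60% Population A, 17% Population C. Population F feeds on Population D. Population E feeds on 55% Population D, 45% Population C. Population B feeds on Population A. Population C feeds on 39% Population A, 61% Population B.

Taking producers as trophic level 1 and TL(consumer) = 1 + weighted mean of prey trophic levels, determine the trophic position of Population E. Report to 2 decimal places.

3.55

Population B: 1 + 1 = 2
Population C: 1 + (0.39×1 + 0.61×2) = 2.61
Population D: 1 + (0.23×2 + 0.6×1 + 0.17×2.61) = 2.5037
Population E: 1 + (0.55×2.5037 + 0.45×2.61) = 3.551535
Population F: 1 + 2.5037 = 3.5037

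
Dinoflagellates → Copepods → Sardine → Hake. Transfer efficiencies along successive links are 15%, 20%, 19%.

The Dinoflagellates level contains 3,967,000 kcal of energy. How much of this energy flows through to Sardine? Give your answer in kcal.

119010 kcal

Copepods: 3967000 × 0.15 = 595050 kcal
Sardine: 595050 × 0.2 = 119010 kcal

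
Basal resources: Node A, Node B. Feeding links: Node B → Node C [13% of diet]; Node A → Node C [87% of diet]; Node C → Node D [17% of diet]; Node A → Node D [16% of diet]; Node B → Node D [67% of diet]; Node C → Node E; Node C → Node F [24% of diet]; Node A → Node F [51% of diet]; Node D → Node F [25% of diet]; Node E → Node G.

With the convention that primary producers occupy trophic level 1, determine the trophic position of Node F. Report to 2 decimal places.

Node C: 1 + (0.13×1 + 0.87×1) = 2
Node D: 1 + (0.17×2 + 0.16×1 + 0.67×1) = 2.17
Node E: 1 + 2 = 3
Node F: 1 + (0.24×2 + 0.51×1 + 0.25×2.17) = 2.5325
Node G: 1 + 3 = 4

2.53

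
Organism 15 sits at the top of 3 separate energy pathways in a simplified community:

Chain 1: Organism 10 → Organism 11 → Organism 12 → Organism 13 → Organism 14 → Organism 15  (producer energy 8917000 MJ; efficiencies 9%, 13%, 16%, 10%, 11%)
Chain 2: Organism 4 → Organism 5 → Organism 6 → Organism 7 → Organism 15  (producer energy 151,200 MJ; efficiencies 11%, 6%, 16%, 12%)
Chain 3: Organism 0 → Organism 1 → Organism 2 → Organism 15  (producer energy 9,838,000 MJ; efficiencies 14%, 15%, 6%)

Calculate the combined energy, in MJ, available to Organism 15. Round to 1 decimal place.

Chain 1: 8917000 × 0.09 × 0.13 × 0.16 × 0.1 × 0.11 = 183.618864 MJ
Chain 2: 151200 × 0.11 × 0.06 × 0.16 × 0.12 = 19.160064 MJ
Chain 3: 9838000 × 0.14 × 0.15 × 0.06 = 12395.88 MJ
Total at Organism 15: 183.618864 + 19.160064 + 12395.88 = 12598.658928 MJ

12598.7 MJ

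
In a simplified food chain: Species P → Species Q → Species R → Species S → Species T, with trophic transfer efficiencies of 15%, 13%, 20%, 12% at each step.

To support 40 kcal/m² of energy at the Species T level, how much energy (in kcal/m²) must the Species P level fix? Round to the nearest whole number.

Cumulative transfer efficiency: 0.15 × 0.13 × 0.2 × 0.12 = 0.000468
Species P energy = 40 / 0.000468 = 85470 kcal/m²

85470 kcal/m²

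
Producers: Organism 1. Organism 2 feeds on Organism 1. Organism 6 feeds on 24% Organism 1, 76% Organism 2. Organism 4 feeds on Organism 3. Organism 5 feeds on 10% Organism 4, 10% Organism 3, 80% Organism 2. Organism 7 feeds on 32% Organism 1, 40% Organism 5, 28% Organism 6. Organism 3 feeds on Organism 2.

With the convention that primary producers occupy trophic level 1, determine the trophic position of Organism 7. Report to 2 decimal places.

Organism 2: 1 + 1 = 2
Organism 3: 1 + 2 = 3
Organism 4: 1 + 3 = 4
Organism 5: 1 + (0.1×4 + 0.1×3 + 0.8×2) = 3.3
Organism 6: 1 + (0.24×1 + 0.76×2) = 2.76
Organism 7: 1 + (0.32×1 + 0.4×3.3 + 0.28×2.76) = 3.4128

3.41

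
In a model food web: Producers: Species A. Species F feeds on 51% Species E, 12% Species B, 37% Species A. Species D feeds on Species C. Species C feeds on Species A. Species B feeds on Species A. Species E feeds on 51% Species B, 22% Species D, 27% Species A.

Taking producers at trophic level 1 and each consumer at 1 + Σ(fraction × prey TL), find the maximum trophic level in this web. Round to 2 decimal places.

3.11

Species B: 1 + 1 = 2
Species C: 1 + 1 = 2
Species D: 1 + 2 = 3
Species E: 1 + (0.51×2 + 0.22×3 + 0.27×1) = 2.95
Species F: 1 + (0.51×2.95 + 0.12×2 + 0.37×1) = 3.1145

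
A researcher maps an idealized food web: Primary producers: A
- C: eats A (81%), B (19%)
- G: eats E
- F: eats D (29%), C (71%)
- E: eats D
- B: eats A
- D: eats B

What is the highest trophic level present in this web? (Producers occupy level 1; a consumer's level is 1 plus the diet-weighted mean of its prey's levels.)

5

B: 1 + 1 = 2
C: 1 + (0.81×1 + 0.19×2) = 2.19
D: 1 + 2 = 3
E: 1 + 3 = 4
F: 1 + (0.29×3 + 0.71×2.19) = 3.4249
G: 1 + 4 = 5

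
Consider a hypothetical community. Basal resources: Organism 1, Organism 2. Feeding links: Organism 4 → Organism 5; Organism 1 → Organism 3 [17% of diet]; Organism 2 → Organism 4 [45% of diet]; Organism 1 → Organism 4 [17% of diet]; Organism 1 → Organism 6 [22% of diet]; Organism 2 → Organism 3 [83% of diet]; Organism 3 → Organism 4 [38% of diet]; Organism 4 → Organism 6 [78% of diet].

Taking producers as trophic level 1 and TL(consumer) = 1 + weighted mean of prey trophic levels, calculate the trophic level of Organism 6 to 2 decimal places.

3.08

Organism 3: 1 + (0.17×1 + 0.83×1) = 2
Organism 4: 1 + (0.17×1 + 0.45×1 + 0.38×2) = 2.38
Organism 5: 1 + 2.38 = 3.38
Organism 6: 1 + (0.22×1 + 0.78×2.38) = 3.0764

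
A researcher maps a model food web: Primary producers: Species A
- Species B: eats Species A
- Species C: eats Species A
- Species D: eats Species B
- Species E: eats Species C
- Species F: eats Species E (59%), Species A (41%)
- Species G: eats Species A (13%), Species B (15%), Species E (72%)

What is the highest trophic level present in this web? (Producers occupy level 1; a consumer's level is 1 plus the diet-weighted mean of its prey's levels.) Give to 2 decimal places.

Species B: 1 + 1 = 2
Species C: 1 + 1 = 2
Species D: 1 + 2 = 3
Species E: 1 + 2 = 3
Species F: 1 + (0.59×3 + 0.41×1) = 3.18
Species G: 1 + (0.13×1 + 0.15×2 + 0.72×3) = 3.59

3.59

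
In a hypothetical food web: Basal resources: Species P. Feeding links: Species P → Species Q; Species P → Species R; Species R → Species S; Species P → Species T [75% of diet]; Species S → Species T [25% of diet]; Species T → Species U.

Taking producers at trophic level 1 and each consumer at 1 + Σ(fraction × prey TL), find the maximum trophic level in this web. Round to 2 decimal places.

Species Q: 1 + 1 = 2
Species R: 1 + 1 = 2
Species S: 1 + 2 = 3
Species T: 1 + (0.75×1 + 0.25×3) = 2.5
Species U: 1 + 2.5 = 3.5

3.50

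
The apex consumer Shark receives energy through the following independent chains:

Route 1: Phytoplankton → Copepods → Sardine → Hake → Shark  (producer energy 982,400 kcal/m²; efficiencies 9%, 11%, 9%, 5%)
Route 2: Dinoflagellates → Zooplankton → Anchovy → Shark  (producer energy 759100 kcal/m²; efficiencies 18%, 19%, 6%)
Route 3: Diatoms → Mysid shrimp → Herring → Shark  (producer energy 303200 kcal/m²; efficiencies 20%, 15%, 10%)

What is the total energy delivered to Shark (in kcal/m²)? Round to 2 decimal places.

2511.04 kcal/m²

Route 1: 982400 × 0.09 × 0.11 × 0.09 × 0.05 = 43.76592 kcal/m²
Route 2: 759100 × 0.18 × 0.19 × 0.06 = 1557.6732 kcal/m²
Route 3: 303200 × 0.2 × 0.15 × 0.1 = 909.6 kcal/m²
Total at Shark: 43.76592 + 1557.6732 + 909.6 = 2511.03912 kcal/m²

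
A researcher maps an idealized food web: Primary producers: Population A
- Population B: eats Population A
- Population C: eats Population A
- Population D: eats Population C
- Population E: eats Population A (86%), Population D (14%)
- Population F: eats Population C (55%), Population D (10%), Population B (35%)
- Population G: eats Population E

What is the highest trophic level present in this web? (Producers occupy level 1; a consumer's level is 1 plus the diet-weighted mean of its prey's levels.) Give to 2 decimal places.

Population B: 1 + 1 = 2
Population C: 1 + 1 = 2
Population D: 1 + 2 = 3
Population E: 1 + (0.86×1 + 0.14×3) = 2.28
Population F: 1 + (0.55×2 + 0.1×3 + 0.35×2) = 3.1
Population G: 1 + 2.28 = 3.28

3.28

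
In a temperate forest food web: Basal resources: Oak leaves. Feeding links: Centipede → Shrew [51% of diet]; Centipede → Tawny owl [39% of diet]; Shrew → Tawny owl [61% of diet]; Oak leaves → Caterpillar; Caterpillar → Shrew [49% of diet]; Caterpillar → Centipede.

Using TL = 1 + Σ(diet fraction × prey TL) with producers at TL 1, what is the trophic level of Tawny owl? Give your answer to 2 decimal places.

4.31

Caterpillar: 1 + 1 = 2
Centipede: 1 + 2 = 3
Shrew: 1 + (0.51×3 + 0.49×2) = 3.51
Tawny owl: 1 + (0.39×3 + 0.61×3.51) = 4.3111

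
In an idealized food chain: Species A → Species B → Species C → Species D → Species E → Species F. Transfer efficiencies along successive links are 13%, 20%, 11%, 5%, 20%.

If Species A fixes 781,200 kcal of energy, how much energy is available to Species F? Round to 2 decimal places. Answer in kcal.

22.34 kcal

Species B: 781200 × 0.13 = 101556 kcal
Species C: 101556 × 0.2 = 20311.2 kcal
Species D: 20311.2 × 0.11 = 2234.232 kcal
Species E: 2234.232 × 0.05 = 111.7116 kcal
Species F: 111.7116 × 0.2 = 22.34232 kcal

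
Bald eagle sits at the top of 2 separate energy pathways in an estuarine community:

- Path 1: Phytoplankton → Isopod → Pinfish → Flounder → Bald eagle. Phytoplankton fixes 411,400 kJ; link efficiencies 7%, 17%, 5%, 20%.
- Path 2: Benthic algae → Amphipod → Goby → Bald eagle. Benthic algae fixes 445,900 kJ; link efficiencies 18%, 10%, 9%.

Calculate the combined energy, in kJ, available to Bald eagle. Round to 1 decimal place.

771.3 kJ

Path 1: 411400 × 0.07 × 0.17 × 0.05 × 0.2 = 48.9566 kJ
Path 2: 445900 × 0.18 × 0.1 × 0.09 = 722.358 kJ
Total at Bald eagle: 48.9566 + 722.358 = 771.3146 kJ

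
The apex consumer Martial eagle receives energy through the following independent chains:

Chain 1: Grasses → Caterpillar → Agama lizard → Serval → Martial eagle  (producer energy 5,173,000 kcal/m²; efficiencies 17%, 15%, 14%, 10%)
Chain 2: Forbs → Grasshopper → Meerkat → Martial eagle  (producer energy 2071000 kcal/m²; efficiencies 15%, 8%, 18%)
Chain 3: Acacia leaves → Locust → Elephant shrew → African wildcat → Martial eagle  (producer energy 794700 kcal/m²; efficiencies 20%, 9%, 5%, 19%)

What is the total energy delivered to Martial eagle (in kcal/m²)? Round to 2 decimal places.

Chain 1: 5173000 × 0.17 × 0.15 × 0.14 × 0.1 = 1846.761 kcal/m²
Chain 2: 2071000 × 0.15 × 0.08 × 0.18 = 4473.36 kcal/m²
Chain 3: 794700 × 0.2 × 0.09 × 0.05 × 0.19 = 135.8937 kcal/m²
Total at Martial eagle: 1846.761 + 4473.36 + 135.8937 = 6456.0147 kcal/m²

6456.01 kcal/m²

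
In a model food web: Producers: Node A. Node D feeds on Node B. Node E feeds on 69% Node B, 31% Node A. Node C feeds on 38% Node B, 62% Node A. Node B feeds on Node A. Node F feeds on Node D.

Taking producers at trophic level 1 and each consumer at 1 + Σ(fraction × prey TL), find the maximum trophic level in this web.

4

Node B: 1 + 1 = 2
Node C: 1 + (0.38×2 + 0.62×1) = 2.38
Node D: 1 + 2 = 3
Node E: 1 + (0.69×2 + 0.31×1) = 2.69
Node F: 1 + 3 = 4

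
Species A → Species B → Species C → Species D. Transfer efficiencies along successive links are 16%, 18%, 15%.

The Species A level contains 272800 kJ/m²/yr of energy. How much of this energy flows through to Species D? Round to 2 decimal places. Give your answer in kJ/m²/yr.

1178.50 kJ/m²/yr

Species B: 272800 × 0.16 = 43648 kJ/m²/yr
Species C: 43648 × 0.18 = 7856.64 kJ/m²/yr
Species D: 7856.64 × 0.15 = 1178.496 kJ/m²/yr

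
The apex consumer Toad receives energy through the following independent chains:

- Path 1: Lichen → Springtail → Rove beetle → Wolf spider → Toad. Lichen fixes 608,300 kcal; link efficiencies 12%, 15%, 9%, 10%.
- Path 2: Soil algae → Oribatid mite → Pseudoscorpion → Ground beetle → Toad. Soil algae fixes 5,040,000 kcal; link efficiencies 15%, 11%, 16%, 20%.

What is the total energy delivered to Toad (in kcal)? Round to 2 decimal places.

Path 1: 608300 × 0.12 × 0.15 × 0.09 × 0.1 = 98.5446 kcal
Path 2: 5040000 × 0.15 × 0.11 × 0.16 × 0.2 = 2661.12 kcal
Total at Toad: 98.5446 + 2661.12 = 2759.6646 kcal

2759.66 kcal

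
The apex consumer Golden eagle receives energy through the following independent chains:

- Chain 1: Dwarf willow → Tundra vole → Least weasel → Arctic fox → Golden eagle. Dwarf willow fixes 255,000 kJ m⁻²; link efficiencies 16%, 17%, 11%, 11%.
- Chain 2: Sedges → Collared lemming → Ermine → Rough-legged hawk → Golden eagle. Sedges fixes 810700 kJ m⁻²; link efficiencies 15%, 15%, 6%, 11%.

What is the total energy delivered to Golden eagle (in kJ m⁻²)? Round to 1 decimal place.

Chain 1: 255000 × 0.16 × 0.17 × 0.11 × 0.11 = 83.9256 kJ m⁻²
Chain 2: 810700 × 0.15 × 0.15 × 0.06 × 0.11 = 120.38895 kJ m⁻²
Total at Golden eagle: 83.9256 + 120.38895 = 204.31455 kJ m⁻²

204.3 kJ m⁻²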